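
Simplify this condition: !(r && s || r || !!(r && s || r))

!(r && s || r || !!(r && s || r))
= !(r && s || r || r && s || r)   [double negation]
= !(r && s || r)   [idempotence]
= !r   [absorption]

!r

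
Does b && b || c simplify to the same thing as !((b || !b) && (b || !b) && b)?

No

E1: b && b || c
    = b || c   [idempotence]
E2: !((b || !b) && (b || !b) && b)
    = !((b || !b) && b)   [idempotence]
    = !b   [complement / identity]
These differ: at b=1, c=0, E1 = 1 but E2 = 0.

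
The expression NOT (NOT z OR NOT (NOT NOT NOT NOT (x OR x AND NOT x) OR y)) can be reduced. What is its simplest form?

z AND (x OR y)

NOT (NOT z OR NOT (NOT NOT NOT NOT (x OR x AND NOT x) OR y))
= NOT (NOT z OR NOT (NOT NOT (x OR x AND NOT x) OR y))   (double negation)
= NOT (NOT z OR NOT (NOT NOT x OR y))   (complement / identity)
= z AND (NOT NOT x OR y)   (De Morgan)
= z AND (x OR y)   (double negation)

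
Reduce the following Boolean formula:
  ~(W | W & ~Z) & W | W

~(W | W & ~Z) & W | W
= ~W & W | W
= W

W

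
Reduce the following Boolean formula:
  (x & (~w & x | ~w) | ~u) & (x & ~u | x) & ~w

x & ~w

(x & (~w & x | ~w) | ~u) & (x & ~u | x) & ~w
= (x & ~w | ~u) & (x & ~u | x) & ~w   — absorption
= (x & ~w | ~u) & x & ~w   — absorption
= x & ~w   — absorption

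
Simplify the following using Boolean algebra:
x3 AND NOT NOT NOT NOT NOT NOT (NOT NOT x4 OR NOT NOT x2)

x3 AND (x4 OR x2)

x3 AND NOT NOT NOT NOT NOT NOT (NOT NOT x4 OR NOT NOT x2)
= x3 AND NOT NOT NOT NOT NOT (NOT x4 AND NOT x2)   [De Morgan]
= x3 AND NOT NOT NOT (NOT x4 AND NOT x2)   [double negation]
= x3 AND NOT (NOT x4 AND NOT x2)   [double negation]
= x3 AND (x4 OR x2)   [De Morgan]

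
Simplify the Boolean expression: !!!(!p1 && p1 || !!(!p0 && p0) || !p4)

p4

!!!(!p1 && p1 || !!(!p0 && p0) || !p4)
= !!!(!p1 && p1 || !p0 && p0 || !p4)   [double negation]
= !!!(!p1 && p1 || !p4)   [complement / identity]
= !!!!p4   [complement / identity]
= !!p4   [double negation]
= p4   [double negation]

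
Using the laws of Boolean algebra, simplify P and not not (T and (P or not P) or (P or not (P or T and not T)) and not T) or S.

P and not not (T and (P or not P) or (P or not (P or T and not T)) and not T) or S
= P and (T and (P or not P) or (P or not (P or T and not T)) and not T) or S
= P and (T and (P or not P) or (P or not P) and not T) or S
= P and (P or not P) or S
= P or S

P or S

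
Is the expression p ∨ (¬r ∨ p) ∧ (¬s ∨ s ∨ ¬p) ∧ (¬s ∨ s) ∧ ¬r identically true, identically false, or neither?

neither

p ∨ (¬r ∨ p) ∧ (¬s ∨ s ∨ ¬p) ∧ (¬s ∨ s) ∧ ¬r
= p ∨ (¬r ∨ p) ∧ (¬s ∨ s) ∧ ¬r   — absorption
= p ∨ (¬r ∨ p) ∧ ¬r   — complement / identity
= p ∨ ¬r   — absorption
This depends on p, r, so it is not a constant.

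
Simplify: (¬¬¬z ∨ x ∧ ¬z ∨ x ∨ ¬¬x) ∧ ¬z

(¬¬¬z ∨ x ∧ ¬z ∨ x ∨ ¬¬x) ∧ ¬z
= (¬¬¬z ∨ x ∧ ¬z ∨ x ∨ x) ∧ ¬z   — double negation
= (¬¬¬z ∨ x ∨ x) ∧ ¬z   — absorption
= (¬z ∨ x ∨ x) ∧ ¬z   — double negation
= (¬z ∨ x) ∧ ¬z   — idempotence
= ¬z   — absorption

¬z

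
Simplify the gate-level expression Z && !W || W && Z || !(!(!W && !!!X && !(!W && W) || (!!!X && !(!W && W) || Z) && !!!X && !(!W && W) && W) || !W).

Z || !X && W

Z && !W || W && Z || !(!(!W && !!!X && !(!W && W) || (!!!X && !(!W && W) || Z) && !!!X && !(!W && W) && W) || !W)
= Z && !W || W && Z || !(!(!W && !!!X && !(!W && W) || !!!X && !(!W && W) && W) || !W)
= Z || !(!(!W && !!!X && !(!W && W) || !!!X && !(!W && W) && W) || !W)
= Z || !(!(!!!X && !(!W && W)) || !W)
= Z || !(!!X || !W && W || !W)
= Z || !(!!X || !W)
= Z || !X && W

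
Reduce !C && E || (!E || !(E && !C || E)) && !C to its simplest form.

!C

!C && E || (!E || !(E && !C || E)) && !C
= !C && E || (!E || !E) && !C   — absorption
= !C && E || !E && !C   — idempotence
= !C   — distribution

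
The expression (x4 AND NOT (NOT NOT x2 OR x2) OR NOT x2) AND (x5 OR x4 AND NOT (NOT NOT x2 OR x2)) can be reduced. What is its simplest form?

(x4 AND NOT (NOT NOT x2 OR x2) OR NOT x2) AND (x5 OR x4 AND NOT (NOT NOT x2 OR x2))
= NOT x2 AND x5 OR x4 AND NOT (NOT NOT x2 OR x2)   — distribution
= NOT x2 AND x5 OR x4 AND NOT (x2 OR x2)   — double negation
= NOT x2 AND x5 OR x4 AND NOT x2   — idempotence
= (x5 OR x4) AND NOT x2   — distribution

(x5 OR x4) AND NOT x2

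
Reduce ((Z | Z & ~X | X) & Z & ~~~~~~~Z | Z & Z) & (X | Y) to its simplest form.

Z & (X | Y)

((Z | Z & ~X | X) & Z & ~~~~~~~Z | Z & Z) & (X | Y)
= ((Z | Z & ~X | X) & Z & ~~~~~Z | Z & Z) & (X | Y)   — double negation
= ((Z | Z & ~X | X) & Z & ~~~Z | Z & Z) & (X | Y)   — double negation
= ((Z | Z & ~X | X) & Z & ~Z | Z & Z) & (X | Y)   — double negation
= ((Z | X) & Z & ~Z | Z & Z) & (X | Y)   — absorption
= (Z & ~Z | Z & Z) & (X | Y)   — absorption
= Z & (X | Y)   — distribution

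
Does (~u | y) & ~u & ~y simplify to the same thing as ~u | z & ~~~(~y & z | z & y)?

E1: (~u | y) & ~u & ~y
    = ~u & ~y   — absorption
E2: ~u | z & ~~~(~y & z | z & y)
    = ~u | z & ~~~z   — distribution
    = ~u | z & ~z   — double negation
    = ~u   — complement / identity
These differ: at u=0, y=1, z=0, E1 = 0 but E2 = 1.

No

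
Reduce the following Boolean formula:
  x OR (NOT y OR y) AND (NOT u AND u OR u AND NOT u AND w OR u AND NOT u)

x

x OR (NOT y OR y) AND (NOT u AND u OR u AND NOT u AND w OR u AND NOT u)
= x OR (NOT y OR y) AND (NOT u AND u OR u AND NOT u)   — absorption
= x OR (NOT y OR y) AND u AND NOT u   — complement / identity
= x OR u AND NOT u   — complement / identity
= x   — complement / identity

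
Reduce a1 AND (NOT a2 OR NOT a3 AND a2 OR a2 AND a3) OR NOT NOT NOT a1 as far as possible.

a1 AND (NOT a2 OR NOT a3 AND a2 OR a2 AND a3) OR NOT NOT NOT a1
= a1 AND (NOT a2 OR a2) OR NOT NOT NOT a1
= a1 AND (NOT a2 OR a2) OR NOT a1
= a1 OR NOT a1
= TRUE

TRUE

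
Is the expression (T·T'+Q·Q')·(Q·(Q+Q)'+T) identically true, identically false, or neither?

(T·T'+Q·Q')·(Q·(Q+Q)'+T)
= (T·T'+Q·Q')·(Q·Q'+T)
= Q·Q'·(Q·Q'+T)
= Q·Q'
= 0

identically false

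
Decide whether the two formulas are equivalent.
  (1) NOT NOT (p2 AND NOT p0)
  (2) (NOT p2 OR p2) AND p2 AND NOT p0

E1: NOT NOT (p2 AND NOT p0)
    = p2 AND NOT p0   — double negation
E2: (NOT p2 OR p2) AND p2 AND NOT p0
    = p2 AND NOT p0   — complement / identity
Both reduce to p2 AND NOT p0, so they are equivalent.

Yes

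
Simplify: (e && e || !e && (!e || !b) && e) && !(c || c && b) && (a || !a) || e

(e && e || !e && (!e || !b) && e) && !(c || c && b) && (a || !a) || e
= (e && e || !e && (!e || !b) && e) && !(c || c && b) || e   [complement / identity]
= (e && e || !e && (!e || !b) && e) && !c || e   [absorption]
= (e && e || !e && e) && !c || e   [absorption]
= e && !c || e   [distribution]
= e   [absorption]

e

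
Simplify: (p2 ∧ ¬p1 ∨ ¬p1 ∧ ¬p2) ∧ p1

False

(p2 ∧ ¬p1 ∨ ¬p1 ∧ ¬p2) ∧ p1
= ¬p1 ∧ p1   [distribution]
= False   [complement]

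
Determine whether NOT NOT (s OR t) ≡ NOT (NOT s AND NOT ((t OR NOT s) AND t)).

Yes

E1: NOT NOT (s OR t)
    = s OR t   [double negation]
E2: NOT (NOT s AND NOT ((t OR NOT s) AND t))
    = NOT (NOT s AND NOT t)   [absorption]
    = s OR t   [De Morgan]
Both reduce to s OR t, so they are equivalent.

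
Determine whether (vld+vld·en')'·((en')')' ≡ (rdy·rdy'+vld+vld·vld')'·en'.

E1: (vld+vld·en')'·((en')')'
    = (vld+vld·en')'·en'
    = vld'·en'
E2: (rdy·rdy'+vld+vld·vld')'·en'
    = (vld+vld·vld')'·en'
    = vld'·en'
Both reduce to vld'·en', so they are equivalent.

Yes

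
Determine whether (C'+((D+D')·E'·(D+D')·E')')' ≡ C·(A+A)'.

E1: (C'+((D+D')·E'·(D+D')·E')')'
    = (C'+((D+D')·E')')'   — idempotence
    = (C'+(E')')'   — complement / identity
    = C·E'   — De Morgan
E2: C·(A+A)'
    = C·A'   — idempotence
These differ: at A=0, C=1, D=0, E=1, E1 = 0 but E2 = 1.

No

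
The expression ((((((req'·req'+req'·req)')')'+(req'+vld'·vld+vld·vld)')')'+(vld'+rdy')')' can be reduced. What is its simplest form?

((((((req'·req'+req'·req)')')'+(req'+vld'·vld+vld·vld)')')'+(vld'+rdy')')'
= ((((req'·req'+req'·req)')')'+(req'+vld'·vld+vld·vld)')'·(vld'+rdy')   [De Morgan]
= ((((req')')')'+(req'+vld'·vld+vld·vld)')'·(vld'+rdy')   [distribution]
= ((req')'+(req'+vld'·vld+vld·vld)')'·(vld'+rdy')   [double negation]
= req'·(req'+vld'·vld+vld·vld)·(vld'+rdy')   [De Morgan]
= req'·(req'+vld)·(vld'+rdy')   [distribution]
= req'·(vld'+rdy')   [absorption]

req'·(vld'+rdy')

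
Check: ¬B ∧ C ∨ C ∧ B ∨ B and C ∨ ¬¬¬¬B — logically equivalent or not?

Yes

E1: ¬B ∧ C ∨ C ∧ B ∨ B
    = C ∨ B
E2: C ∨ ¬¬¬¬B
    = C ∨ ¬¬B
    = C ∨ B
Both reduce to C ∨ B, so they are equivalent.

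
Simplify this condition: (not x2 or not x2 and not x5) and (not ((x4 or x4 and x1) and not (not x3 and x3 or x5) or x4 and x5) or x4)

(not x2 or not x2 and not x5) and (not ((x4 or x4 and x1) and not (not x3 and x3 or x5) or x4 and x5) or x4)
= not x2 and (not ((x4 or x4 and x1) and not (not x3 and x3 or x5) or x4 and x5) or x4)   — absorption
= not x2 and (not ((x4 or x4 and x1) and not x5 or x4 and x5) or x4)   — complement / identity
= not x2 and (not (x4 and not x5 or x4 and x5) or x4)   — absorption
= not x2 and (not x4 or x4)   — distribution
= not x2   — complement / identity

not x2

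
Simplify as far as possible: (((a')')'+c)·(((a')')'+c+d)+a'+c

(((a')')'+c)·(((a')')'+c+d)+a'+c
= ((a')')'+c+a'+c   [absorption]
= a'+c+a'+c   [double negation]
= a'+c   [idempotence]

a'+c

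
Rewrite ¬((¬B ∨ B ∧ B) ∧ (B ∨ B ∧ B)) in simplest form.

¬((¬B ∨ B ∧ B) ∧ (B ∨ B ∧ B))
= ¬(¬B ∧ B ∨ B ∧ B)
= ¬B

¬B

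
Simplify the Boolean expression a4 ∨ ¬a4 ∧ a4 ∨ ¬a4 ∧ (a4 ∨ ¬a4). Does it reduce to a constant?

True

a4 ∨ ¬a4 ∧ a4 ∨ ¬a4 ∧ (a4 ∨ ¬a4)
= a4 ∨ ¬a4 ∧ (a4 ∨ ¬a4)   [complement / identity]
= a4 ∨ ¬a4   [complement / identity]
= True   [complement]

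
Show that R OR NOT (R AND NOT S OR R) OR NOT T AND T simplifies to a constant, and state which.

R OR NOT (R AND NOT S OR R) OR NOT T AND T
= R OR NOT R OR NOT T AND T   (absorption)
= R OR NOT R   (complement / identity)
= TRUE   (complement)

TRUE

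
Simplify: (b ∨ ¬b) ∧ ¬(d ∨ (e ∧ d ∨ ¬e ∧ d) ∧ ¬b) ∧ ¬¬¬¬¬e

(b ∨ ¬b) ∧ ¬(d ∨ (e ∧ d ∨ ¬e ∧ d) ∧ ¬b) ∧ ¬¬¬¬¬e
= (b ∨ ¬b) ∧ ¬(d ∨ (e ∧ d ∨ ¬e ∧ d) ∧ ¬b) ∧ ¬¬¬e
= (b ∨ ¬b) ∧ ¬(d ∨ d ∧ ¬b) ∧ ¬¬¬e
= ¬(d ∨ d ∧ ¬b) ∧ ¬¬¬e
= ¬(d ∨ d ∧ ¬b) ∧ ¬e
= ¬d ∧ ¬e

¬d ∧ ¬e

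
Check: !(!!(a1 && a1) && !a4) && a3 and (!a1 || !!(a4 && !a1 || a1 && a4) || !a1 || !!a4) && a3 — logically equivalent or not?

Yes

E1: !(!!(a1 && a1) && !a4) && a3
    = (!(a1 && a1) || a4) && a3   (De Morgan)
    = (!a1 || a4) && a3   (idempotence)
E2: (!a1 || !!(a4 && !a1 || a1 && a4) || !a1 || !!a4) && a3
    = (!a1 || !!a4 || !a1 || !!a4) && a3   (distribution)
    = (!a1 || !!a4) && a3   (idempotence)
    = (!a1 || a4) && a3   (double negation)
Both reduce to (!a1 || a4) && a3, so they are equivalent.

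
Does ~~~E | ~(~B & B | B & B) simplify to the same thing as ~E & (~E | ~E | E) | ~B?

E1: ~~~E | ~(~B & B | B & B)
    = ~~~E | ~B   [distribution]
    = ~E | ~B   [double negation]
E2: ~E & (~E | ~E | E) | ~B
    = ~E & (~E | E) | ~B   [idempotence]
    = ~E | ~B   [complement / identity]
Both reduce to ~E | ~B, so they are equivalent.

Yes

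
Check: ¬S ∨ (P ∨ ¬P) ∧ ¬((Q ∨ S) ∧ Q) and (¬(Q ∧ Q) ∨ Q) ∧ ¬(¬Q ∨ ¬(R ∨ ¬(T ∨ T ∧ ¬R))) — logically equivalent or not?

E1: ¬S ∨ (P ∨ ¬P) ∧ ¬((Q ∨ S) ∧ Q)
    = ¬S ∨ (P ∨ ¬P) ∧ ¬Q
    = ¬S ∨ ¬Q
E2: (¬(Q ∧ Q) ∨ Q) ∧ ¬(¬Q ∨ ¬(R ∨ ¬(T ∨ T ∧ ¬R)))
    = (¬Q ∨ Q) ∧ ¬(¬Q ∨ ¬(R ∨ ¬(T ∨ T ∧ ¬R)))
    = (¬Q ∨ Q) ∧ ¬(¬Q ∨ ¬(R ∨ ¬T))
    = (¬Q ∨ Q) ∧ Q ∧ (R ∨ ¬T)
    = Q ∧ (R ∨ ¬T)
These differ: at P=0, Q=0, R=0, S=1, T=1, E1 = 1 but E2 = 0.

No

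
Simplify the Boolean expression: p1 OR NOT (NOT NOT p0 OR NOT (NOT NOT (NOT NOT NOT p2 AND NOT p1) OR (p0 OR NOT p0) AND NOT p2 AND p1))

p1 OR NOT p0 AND NOT p2

p1 OR NOT (NOT NOT p0 OR NOT (NOT NOT (NOT NOT NOT p2 AND NOT p1) OR (p0 OR NOT p0) AND NOT p2 AND p1))
= p1 OR NOT (NOT NOT p0 OR NOT (NOT NOT (NOT p2 AND NOT p1) OR (p0 OR NOT p0) AND NOT p2 AND p1))   [double negation]
= p1 OR NOT (NOT NOT p0 OR NOT (NOT p2 AND NOT p1 OR (p0 OR NOT p0) AND NOT p2 AND p1))   [double negation]
= p1 OR NOT p0 AND (NOT p2 AND NOT p1 OR (p0 OR NOT p0) AND NOT p2 AND p1)   [De Morgan]
= p1 OR NOT p0 AND (NOT p2 AND NOT p1 OR NOT p2 AND p1)   [complement / identity]
= p1 OR NOT p0 AND NOT p2   [distribution]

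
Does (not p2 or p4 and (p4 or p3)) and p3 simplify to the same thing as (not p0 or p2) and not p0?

E1: (not p2 or p4 and (p4 or p3)) and p3
    = (not p2 or p4) and p3   [absorption]
E2: (not p0 or p2) and not p0
    = not p0   [absorption]
These differ: at p0=0, p2=0, p3=0, p4=1, E1 = 0 but E2 = 1.

No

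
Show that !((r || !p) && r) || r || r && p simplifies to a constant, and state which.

!((r || !p) && r) || r || r && p
= !((r || !p) && r) || r   (absorption)
= !r || r   (absorption)
= true   (complement)

true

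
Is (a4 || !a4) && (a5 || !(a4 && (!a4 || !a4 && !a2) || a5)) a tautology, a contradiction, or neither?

(a4 || !a4) && (a5 || !(a4 && (!a4 || !a4 && !a2) || a5))
= (a4 || !a4) && (a5 || !(a4 && !a4 || a5))   [absorption]
= a5 || !(a4 && !a4 || a5)   [complement / identity]
= a5 || !a5   [complement / identity]
= true   [complement]

tautology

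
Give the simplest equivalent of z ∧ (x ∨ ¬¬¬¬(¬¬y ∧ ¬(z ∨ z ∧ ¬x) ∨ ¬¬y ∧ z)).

z ∧ (x ∨ y)

z ∧ (x ∨ ¬¬¬¬(¬¬y ∧ ¬(z ∨ z ∧ ¬x) ∨ ¬¬y ∧ z))
= z ∧ (x ∨ ¬¬¬¬(¬¬y ∧ ¬z ∨ ¬¬y ∧ z))   (absorption)
= z ∧ (x ∨ ¬¬(¬¬y ∧ ¬z ∨ ¬¬y ∧ z))   (double negation)
= z ∧ (x ∨ ¬¬y ∧ ¬z ∨ ¬¬y ∧ z)   (double negation)
= z ∧ (x ∨ ¬¬y)   (distribution)
= z ∧ (x ∨ y)   (double negation)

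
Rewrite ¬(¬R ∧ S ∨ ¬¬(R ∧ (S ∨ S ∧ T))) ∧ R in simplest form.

¬(¬R ∧ S ∨ ¬¬(R ∧ (S ∨ S ∧ T))) ∧ R
= ¬(¬R ∧ S ∨ ¬¬(R ∧ S)) ∧ R   (absorption)
= ¬(¬R ∧ S ∨ R ∧ S) ∧ R   (double negation)
= ¬S ∧ R   (distribution)

¬S ∧ R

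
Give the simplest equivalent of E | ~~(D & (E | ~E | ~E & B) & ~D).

E

E | ~~(D & (E | ~E | ~E & B) & ~D)
= E | ~~(D & (E | ~E) & ~D)   [absorption]
= E | ~~(D & ~D)   [complement / identity]
= E | D & ~D   [double negation]
= E   [complement / identity]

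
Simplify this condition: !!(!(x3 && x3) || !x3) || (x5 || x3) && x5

!!(!(x3 && x3) || !x3) || (x5 || x3) && x5
= !(x3 && x3 && x3) || (x5 || x3) && x5
= !(x3 && x3) || (x5 || x3) && x5
= !(x3 && x3) || x5
= !x3 || x5

!x3 || x5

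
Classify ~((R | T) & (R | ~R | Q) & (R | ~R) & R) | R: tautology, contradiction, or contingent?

tautology

~((R | T) & (R | ~R | Q) & (R | ~R) & R) | R
= ~((R | T) & (R | ~R) & R) | R   (absorption)
= ~((R | T) & R) | R   (complement / identity)
= ~R | R   (absorption)
= 1   (complement)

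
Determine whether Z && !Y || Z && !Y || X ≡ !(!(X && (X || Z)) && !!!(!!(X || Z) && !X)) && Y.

No

E1: Z && !Y || Z && !Y || X
    = Z && !Y || X
E2: !(!(X && (X || Z)) && !!!(!!(X || Z) && !X)) && Y
    = !(!(X && (X || Z)) && !(!!(X || Z) && !X)) && Y
    = (X && (X || Z) || !!(X || Z) && !X) && Y
    = (X && (X || Z) || (X || Z) && !X) && Y
    = (X || Z) && Y
These differ: at X=1, Y=0, Z=0, E1 = 1 but E2 = 0.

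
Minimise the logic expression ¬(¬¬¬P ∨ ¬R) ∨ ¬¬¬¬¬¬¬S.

¬(¬¬¬P ∨ ¬R) ∨ ¬¬¬¬¬¬¬S
= ¬(¬P ∨ ¬R) ∨ ¬¬¬¬¬¬¬S   [double negation]
= P ∧ R ∨ ¬¬¬¬¬¬¬S   [De Morgan]
= P ∧ R ∨ ¬¬¬¬¬S   [double negation]
= P ∧ R ∨ ¬¬¬S   [double negation]
= P ∧ R ∨ ¬S   [double negation]

P ∧ R ∨ ¬S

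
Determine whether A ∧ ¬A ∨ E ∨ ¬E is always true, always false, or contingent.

always true

A ∧ ¬A ∨ E ∨ ¬E
= E ∨ ¬E   [complement / identity]
= True   [complement]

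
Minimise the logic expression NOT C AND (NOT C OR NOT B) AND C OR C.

NOT C AND (NOT C OR NOT B) AND C OR C
= NOT C AND C OR C
= C

C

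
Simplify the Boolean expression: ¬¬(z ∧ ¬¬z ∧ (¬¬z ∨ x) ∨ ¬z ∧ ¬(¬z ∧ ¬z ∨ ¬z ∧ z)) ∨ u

¬¬(z ∧ ¬¬z ∧ (¬¬z ∨ x) ∨ ¬z ∧ ¬(¬z ∧ ¬z ∨ ¬z ∧ z)) ∨ u
= ¬¬(z ∧ ¬¬z ∨ ¬z ∧ ¬(¬z ∧ ¬z ∨ ¬z ∧ z)) ∨ u   (absorption)
= ¬¬(z ∧ ¬¬z ∨ ¬z ∧ ¬¬z) ∨ u   (distribution)
= z ∧ ¬¬z ∨ ¬z ∧ ¬¬z ∨ u   (double negation)
= ¬¬z ∨ u   (distribution)
= z ∨ u   (double negation)

z ∨ u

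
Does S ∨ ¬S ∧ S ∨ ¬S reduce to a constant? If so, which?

S ∨ ¬S ∧ S ∨ ¬S
= S ∨ ¬S   — complement / identity
= True   — complement

yes, True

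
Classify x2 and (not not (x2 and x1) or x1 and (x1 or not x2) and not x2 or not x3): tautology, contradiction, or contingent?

x2 and (not not (x2 and x1) or x1 and (x1 or not x2) and not x2 or not x3)
= x2 and (x2 and x1 or x1 and (x1 or not x2) and not x2 or not x3)
= x2 and (x2 and x1 or x1 and not x2 or not x3)
= x2 and (x1 or not x3)
This depends on x1, x2, x3, so it is not a constant.

contingent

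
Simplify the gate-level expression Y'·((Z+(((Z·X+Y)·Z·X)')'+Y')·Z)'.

Y'·((Z+(((Z·X+Y)·Z·X)')'+Y')·Z)'
= Y'·((Z+((Z·X)')'+Y')·Z)'   [absorption]
= Y'·((Z+Z·X+Y')·Z)'   [double negation]
= Y'·((Z+Y')·Z)'   [absorption]
= Y'·Z'   [absorption]

Y'·Z'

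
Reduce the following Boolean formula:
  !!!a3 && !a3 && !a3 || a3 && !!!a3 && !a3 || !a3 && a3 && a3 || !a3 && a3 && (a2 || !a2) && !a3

!!!a3 && !a3 && !a3 || a3 && !!!a3 && !a3 || !a3 && a3 && a3 || !a3 && a3 && (a2 || !a2) && !a3
= !!!a3 && !a3 || !a3 && a3 && a3 || !a3 && a3 && (a2 || !a2) && !a3   [distribution]
= !!!a3 && !a3 || !a3 && a3 && a3 || !a3 && a3 && !a3   [complement / identity]
= !!!a3 && !a3 || !a3 && a3   [distribution]
= !a3 && !a3 || !a3 && a3   [double negation]
= !a3   [distribution]

!a3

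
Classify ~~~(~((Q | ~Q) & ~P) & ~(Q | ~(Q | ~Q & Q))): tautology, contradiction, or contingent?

~~~(~((Q | ~Q) & ~P) & ~(Q | ~(Q | ~Q & Q)))
= ~~~(~((Q | ~Q) & ~P) & ~(Q | ~Q))   — complement / identity
= ~(~((Q | ~Q) & ~P) & ~(Q | ~Q))   — double negation
= (Q | ~Q) & ~P | Q | ~Q   — De Morgan
= Q | ~Q   — absorption
= 1   — complement

tautology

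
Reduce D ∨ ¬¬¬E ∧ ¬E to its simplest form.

D ∨ ¬E

D ∨ ¬¬¬E ∧ ¬E
= D ∨ ¬E ∧ ¬E
= D ∨ ¬E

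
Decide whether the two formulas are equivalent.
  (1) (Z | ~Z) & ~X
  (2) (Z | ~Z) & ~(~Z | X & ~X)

No

E1: (Z | ~Z) & ~X
    = ~X   (complement / identity)
E2: (Z | ~Z) & ~(~Z | X & ~X)
    = ~(~Z | X & ~X)   (complement / identity)
    = ~~Z   (complement / identity)
    = Z   (double negation)
These differ: at X=0, Z=0, E1 = 1 but E2 = 0.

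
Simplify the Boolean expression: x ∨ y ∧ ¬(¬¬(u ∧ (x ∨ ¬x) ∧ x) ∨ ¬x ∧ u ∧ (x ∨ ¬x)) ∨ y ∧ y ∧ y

x ∨ y

x ∨ y ∧ ¬(¬¬(u ∧ (x ∨ ¬x) ∧ x) ∨ ¬x ∧ u ∧ (x ∨ ¬x)) ∨ y ∧ y ∧ y
= x ∨ y ∧ ¬(¬¬(u ∧ (x ∨ ¬x) ∧ x) ∨ ¬x ∧ u ∧ (x ∨ ¬x)) ∨ y ∧ y   [idempotence]
= x ∨ y ∧ ¬(u ∧ (x ∨ ¬x) ∧ x ∨ ¬x ∧ u ∧ (x ∨ ¬x)) ∨ y ∧ y   [double negation]
= x ∨ y ∧ ¬(u ∧ (x ∨ ¬x)) ∨ y ∧ y   [distribution]
= x ∨ y ∧ ¬(u ∧ (x ∨ ¬x)) ∨ y   [idempotence]
= x ∨ y ∧ ¬u ∨ y   [complement / identity]
= x ∨ y   [absorption]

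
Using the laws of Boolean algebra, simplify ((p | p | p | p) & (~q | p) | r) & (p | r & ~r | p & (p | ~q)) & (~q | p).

((p | p | p | p) & (~q | p) | r) & (p | r & ~r | p & (p | ~q)) & (~q | p)
= ((p | p | p | p) & (~q | p) | r) & (p | r & ~r | p) & (~q | p)   — absorption
= ((p | p) & (~q | p) | r) & (p | r & ~r | p) & (~q | p)   — idempotence
= ((p | p) & (~q | p) | r) & (p | p) & (~q | p)   — complement / identity
= (p | p) & (~q | p)   — absorption
= p | p & ~q   — distribution
= p   — absorption

p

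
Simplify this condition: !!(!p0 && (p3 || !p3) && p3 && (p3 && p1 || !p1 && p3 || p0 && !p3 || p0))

!p0 && p3

!!(!p0 && (p3 || !p3) && p3 && (p3 && p1 || !p1 && p3 || p0 && !p3 || p0))
= !!(!p0 && p3 && (p3 && p1 || !p1 && p3 || p0 && !p3 || p0))
= !!(!p0 && p3 && (p3 && p1 || !p1 && p3 || p0))
= !p0 && p3 && (p3 && p1 || !p1 && p3 || p0)
= !p0 && p3 && (p3 || p0)
= !p0 && p3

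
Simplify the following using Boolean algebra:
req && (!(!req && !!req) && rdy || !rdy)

req

req && (!(!req && !!req) && rdy || !rdy)
= req && ((req || !req) && rdy || !rdy)   (De Morgan)
= req && (rdy || !rdy)   (complement / identity)
= req   (complement / identity)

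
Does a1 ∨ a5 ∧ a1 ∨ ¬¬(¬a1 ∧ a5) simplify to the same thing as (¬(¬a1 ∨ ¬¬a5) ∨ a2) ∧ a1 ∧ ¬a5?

No

E1: a1 ∨ a5 ∧ a1 ∨ ¬¬(¬a1 ∧ a5)
    = a1 ∨ a5 ∧ a1 ∨ ¬a1 ∧ a5
    = a1 ∨ a5
E2: (¬(¬a1 ∨ ¬¬a5) ∨ a2) ∧ a1 ∧ ¬a5
    = (a1 ∧ ¬a5 ∨ a2) ∧ a1 ∧ ¬a5
    = a1 ∧ ¬a5
These differ: at a1=0, a2=1, a5=1, E1 = 1 but E2 = 0.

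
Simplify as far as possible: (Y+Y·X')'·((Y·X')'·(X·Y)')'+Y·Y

(Y+Y·X')'·((Y·X')'·(X·Y)')'+Y·Y
= Y'·((Y·X')'·(X·Y)')'+Y·Y
= Y'·(Y·X'+X·Y)+Y·Y
= Y'·Y+Y·Y
= Y

Y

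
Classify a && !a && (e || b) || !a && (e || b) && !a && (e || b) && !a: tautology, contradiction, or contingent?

contingent

a && !a && (e || b) || !a && (e || b) && !a && (e || b) && !a
= a && !a && (e || b) || !a && (e || b) && !a   (idempotence)
= !a && (e || b)   (distribution)
This depends on a, b, e, so it is not a constant.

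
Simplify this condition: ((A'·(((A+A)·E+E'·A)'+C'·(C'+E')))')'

((A'·(((A+A)·E+E'·A)'+C'·(C'+E')))')'
= ((A'·(((A+A)·E+E'·A)'+C'))')'
= ((A'·((A·E+E'·A)'+C'))')'
= ((A'·(A'+C'))')'
= ((A')')'
= A'

A'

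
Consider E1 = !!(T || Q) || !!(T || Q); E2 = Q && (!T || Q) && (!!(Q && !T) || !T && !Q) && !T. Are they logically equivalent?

E1: !!(T || Q) || !!(T || Q)
    = !!(T || Q)   — idempotence
    = T || Q   — double negation
E2: Q && (!T || Q) && (!!(Q && !T) || !T && !Q) && !T
    = Q && (!T || Q) && (Q && !T || !T && !Q) && !T   — double negation
    = Q && (!T || Q) && !T && !T   — distribution
    = Q && (!T || Q) && !T   — idempotence
    = Q && !T   — absorption
These differ: at Q=0, T=1, E1 = 1 but E2 = 0.

No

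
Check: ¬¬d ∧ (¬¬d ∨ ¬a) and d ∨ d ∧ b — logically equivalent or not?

E1: ¬¬d ∧ (¬¬d ∨ ¬a)
    = ¬¬d   [absorption]
    = d   [double negation]
E2: d ∨ d ∧ b
    = d   [absorption]
Both reduce to d, so they are equivalent.

Yes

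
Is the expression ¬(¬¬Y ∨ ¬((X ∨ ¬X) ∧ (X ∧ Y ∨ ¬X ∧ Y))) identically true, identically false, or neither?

identically false

¬(¬¬Y ∨ ¬((X ∨ ¬X) ∧ (X ∧ Y ∨ ¬X ∧ Y)))
= ¬(¬¬Y ∨ ¬((X ∨ ¬X) ∧ Y))   — distribution
= ¬(¬¬Y ∨ ¬Y)   — complement / identity
= ¬Y ∧ Y   — De Morgan
= False   — complement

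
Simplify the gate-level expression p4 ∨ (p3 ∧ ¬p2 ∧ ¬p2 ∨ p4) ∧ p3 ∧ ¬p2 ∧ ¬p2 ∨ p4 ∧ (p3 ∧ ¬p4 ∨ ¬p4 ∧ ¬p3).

p4 ∨ (p3 ∧ ¬p2 ∧ ¬p2 ∨ p4) ∧ p3 ∧ ¬p2 ∧ ¬p2 ∨ p4 ∧ (p3 ∧ ¬p4 ∨ ¬p4 ∧ ¬p3)
= p4 ∨ p3 ∧ ¬p2 ∧ ¬p2 ∨ p4 ∧ (p3 ∧ ¬p4 ∨ ¬p4 ∧ ¬p3)
= p4 ∨ p3 ∧ ¬p2 ∨ p4 ∧ (p3 ∧ ¬p4 ∨ ¬p4 ∧ ¬p3)
= p4 ∨ p3 ∧ ¬p2 ∨ p4 ∧ ¬p4
= p4 ∨ p3 ∧ ¬p2

p4 ∨ p3 ∧ ¬p2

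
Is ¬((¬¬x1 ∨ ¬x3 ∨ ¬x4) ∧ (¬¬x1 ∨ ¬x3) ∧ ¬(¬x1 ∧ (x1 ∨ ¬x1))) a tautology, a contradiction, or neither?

¬((¬¬x1 ∨ ¬x3 ∨ ¬x4) ∧ (¬¬x1 ∨ ¬x3) ∧ ¬(¬x1 ∧ (x1 ∨ ¬x1)))
= ¬((¬¬x1 ∨ ¬x3 ∨ ¬x4) ∧ (¬¬x1 ∨ ¬x3) ∧ ¬¬x1)   [complement / identity]
= ¬((¬¬x1 ∨ ¬x3) ∧ ¬¬x1)   [absorption]
= ¬¬¬x1   [absorption]
= ¬x1   [double negation]
This depends on x1, so it is not a constant.

neither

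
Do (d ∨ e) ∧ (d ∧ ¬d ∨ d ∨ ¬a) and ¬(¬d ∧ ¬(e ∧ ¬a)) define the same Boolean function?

E1: (d ∨ e) ∧ (d ∧ ¬d ∨ d ∨ ¬a)
    = (d ∨ e) ∧ (d ∨ ¬a)   — complement / identity
    = d ∨ e ∧ ¬a   — distribution
E2: ¬(¬d ∧ ¬(e ∧ ¬a))
    = d ∨ e ∧ ¬a   — De Morgan
Both reduce to d ∨ e ∧ ¬a, so they are equivalent.

Yes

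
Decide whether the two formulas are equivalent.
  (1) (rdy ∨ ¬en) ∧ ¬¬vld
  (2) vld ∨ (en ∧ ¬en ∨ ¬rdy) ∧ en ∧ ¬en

No

E1: (rdy ∨ ¬en) ∧ ¬¬vld
    = (rdy ∨ ¬en) ∧ vld   [double negation]
E2: vld ∨ (en ∧ ¬en ∨ ¬rdy) ∧ en ∧ ¬en
    = vld ∨ en ∧ ¬en   [absorption]
    = vld   [complement / identity]
These differ: at en=1, rdy=0, vld=1, E1 = 0 but E2 = 1.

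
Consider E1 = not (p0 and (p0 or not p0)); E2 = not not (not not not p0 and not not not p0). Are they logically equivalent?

E1: not (p0 and (p0 or not p0))
    = not p0   (complement / identity)
E2: not not (not not not p0 and not not not p0)
    = not not not p0 and not not not p0   (double negation)
    = not not not p0   (idempotence)
    = not p0   (double negation)
Both reduce to not p0, so they are equivalent.

Yes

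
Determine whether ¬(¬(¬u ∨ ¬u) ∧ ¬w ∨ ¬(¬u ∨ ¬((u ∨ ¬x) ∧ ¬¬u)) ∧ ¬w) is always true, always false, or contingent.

¬(¬(¬u ∨ ¬u) ∧ ¬w ∨ ¬(¬u ∨ ¬((u ∨ ¬x) ∧ ¬¬u)) ∧ ¬w)
= ¬(¬(¬u ∨ ¬u) ∧ ¬w ∨ ¬(¬u ∨ ¬((u ∨ ¬x) ∧ u)) ∧ ¬w)   [double negation]
= ¬(¬(¬u ∨ ¬u) ∧ ¬w ∨ ¬(¬u ∨ ¬u) ∧ ¬w)   [absorption]
= ¬(¬(¬u ∨ ¬u) ∧ ¬w)   [idempotence]
= ¬(¬¬u ∧ ¬w)   [idempotence]
= ¬u ∨ w   [De Morgan]
This depends on u, w, so it is not a constant.

contingent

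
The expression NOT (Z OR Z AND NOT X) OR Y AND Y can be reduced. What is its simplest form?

NOT Z OR Y

NOT (Z OR Z AND NOT X) OR Y AND Y
= NOT (Z OR Z AND NOT X) OR Y   [idempotence]
= NOT Z OR Y   [absorption]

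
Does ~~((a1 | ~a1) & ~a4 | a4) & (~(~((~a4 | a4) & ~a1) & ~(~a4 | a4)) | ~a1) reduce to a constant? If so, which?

yes, True

~~((a1 | ~a1) & ~a4 | a4) & (~(~((~a4 | a4) & ~a1) & ~(~a4 | a4)) | ~a1)
= ~~((a1 | ~a1) & ~a4 | a4) & ((~a4 | a4) & ~a1 | ~a4 | a4 | ~a1)   [De Morgan]
= ~~(~a4 | a4) & ((~a4 | a4) & ~a1 | ~a4 | a4 | ~a1)   [complement / identity]
= (~a4 | a4) & ((~a4 | a4) & ~a1 | ~a4 | a4 | ~a1)   [double negation]
= (~a4 | a4) & (~a4 | a4 | ~a1)   [absorption]
= ~a4 | a4   [absorption]
= 1   [complement]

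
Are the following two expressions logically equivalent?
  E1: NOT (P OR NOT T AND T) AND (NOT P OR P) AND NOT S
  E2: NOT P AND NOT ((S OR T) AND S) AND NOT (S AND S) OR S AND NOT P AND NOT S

E1: NOT (P OR NOT T AND T) AND (NOT P OR P) AND NOT S
    = NOT P AND (NOT P OR P) AND NOT S   [complement / identity]
    = NOT P AND NOT S   [complement / identity]
E2: NOT P AND NOT ((S OR T) AND S) AND NOT (S AND S) OR S AND NOT P AND NOT S
    = NOT P AND NOT ((S OR T) AND S) AND NOT S OR S AND NOT P AND NOT S   [idempotence]
    = NOT P AND NOT S AND NOT S OR S AND NOT P AND NOT S   [absorption]
    = NOT P AND NOT S   [distribution]
Both reduce to NOT P AND NOT S, so they are equivalent.

Yes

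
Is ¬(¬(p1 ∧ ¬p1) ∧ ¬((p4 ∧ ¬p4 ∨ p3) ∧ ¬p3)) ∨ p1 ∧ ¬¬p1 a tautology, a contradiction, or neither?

¬(¬(p1 ∧ ¬p1) ∧ ¬((p4 ∧ ¬p4 ∨ p3) ∧ ¬p3)) ∨ p1 ∧ ¬¬p1
= ¬(¬(p1 ∧ ¬p1) ∧ ¬(p3 ∧ ¬p3)) ∨ p1 ∧ ¬¬p1   — complement / identity
= p1 ∧ ¬p1 ∨ p3 ∧ ¬p3 ∨ p1 ∧ ¬¬p1   — De Morgan
= p1 ∧ ¬p1 ∨ p1 ∧ ¬¬p1   — complement / identity
= p1 ∧ ¬p1 ∨ p1 ∧ p1   — double negation
= p1   — distribution
This depends on p1, so it is not a constant.

neither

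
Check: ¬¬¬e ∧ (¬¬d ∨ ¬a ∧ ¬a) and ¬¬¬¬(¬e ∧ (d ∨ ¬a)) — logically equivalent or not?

Yes

E1: ¬¬¬e ∧ (¬¬d ∨ ¬a ∧ ¬a)
    = ¬¬¬e ∧ (¬¬d ∨ ¬a)   [idempotence]
    = ¬e ∧ (¬¬d ∨ ¬a)   [double negation]
    = ¬e ∧ (d ∨ ¬a)   [double negation]
E2: ¬¬¬¬(¬e ∧ (d ∨ ¬a))
    = ¬¬(¬e ∧ (d ∨ ¬a))   [double negation]
    = ¬e ∧ (d ∨ ¬a)   [double negation]
Both reduce to ¬e ∧ (d ∨ ¬a), so they are equivalent.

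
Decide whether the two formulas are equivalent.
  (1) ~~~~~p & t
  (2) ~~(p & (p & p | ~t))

No

E1: ~~~~~p & t
    = ~~~p & t
    = ~p & t
E2: ~~(p & (p & p | ~t))
    = ~~(p & (p | ~t))
    = ~~p
    = p
These differ: at p=1, t=0, E1 = 0 but E2 = 1.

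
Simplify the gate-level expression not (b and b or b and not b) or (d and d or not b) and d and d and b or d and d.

not (b and b or b and not b) or (d and d or not b) and d and d and b or d and d
= not (b and b or b and not b) or d and d and b or d and d
= not b or d and d and b or d and d
= not b or d and d
= not b or d

not b or d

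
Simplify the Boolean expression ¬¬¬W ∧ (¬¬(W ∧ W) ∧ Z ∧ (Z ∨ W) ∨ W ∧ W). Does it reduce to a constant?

False

¬¬¬W ∧ (¬¬(W ∧ W) ∧ Z ∧ (Z ∨ W) ∨ W ∧ W)
= ¬¬¬W ∧ (¬¬(W ∧ W) ∧ Z ∨ W ∧ W)
= ¬¬¬W ∧ (W ∧ W ∧ Z ∨ W ∧ W)
= ¬¬¬W ∧ W ∧ W
= ¬W ∧ W ∧ W
= ¬W ∧ W
= False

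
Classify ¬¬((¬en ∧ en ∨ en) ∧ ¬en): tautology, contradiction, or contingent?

¬¬((¬en ∧ en ∨ en) ∧ ¬en)
= ¬¬(en ∧ ¬en)
= en ∧ ¬en
= False

contradiction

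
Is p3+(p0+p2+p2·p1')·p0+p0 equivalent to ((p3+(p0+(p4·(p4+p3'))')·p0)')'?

E1: p3+(p0+p2+p2·p1')·p0+p0
    = p3+(p0+p2)·p0+p0   — absorption
    = p3+p0+p0   — absorption
    = p3+p0   — idempotence
E2: ((p3+(p0+(p4·(p4+p3'))')·p0)')'
    = ((p3+(p0+p4')·p0)')'   — absorption
    = ((p3+p0)')'   — absorption
    = p3+p0   — double negation
Both reduce to p3+p0, so they are equivalent.

Yes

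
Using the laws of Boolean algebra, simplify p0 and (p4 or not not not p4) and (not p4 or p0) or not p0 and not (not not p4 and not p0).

p0 and (p4 or not not not p4) and (not p4 or p0) or not p0 and not (not not p4 and not p0)
= p0 and (p4 or not p4) and (not p4 or p0) or not p0 and not (not not p4 and not p0)   [double negation]
= p0 and (p4 or not p4) and (not p4 or p0) or not p0 and (not p4 or p0)   [De Morgan]
= p0 and (not p4 or p0) or not p0 and (not p4 or p0)   [complement / identity]
= not p4 or p0   [distribution]

not p4 or p0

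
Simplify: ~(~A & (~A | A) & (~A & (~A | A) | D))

~(~A & (~A | A) & (~A & (~A | A) | D))
= ~(~A & (~A | A))
= ~~A
= A

A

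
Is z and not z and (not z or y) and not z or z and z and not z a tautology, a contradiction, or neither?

z and not z and (not z or y) and not z or z and z and not z
= z and not z and not z or z and z and not z   [absorption]
= z and not z   [distribution]
= False   [complement]

contradiction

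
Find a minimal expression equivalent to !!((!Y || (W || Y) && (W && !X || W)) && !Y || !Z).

!!((!Y || (W || Y) && (W && !X || W)) && !Y || !Z)
= !!((!Y || (W || Y) && W) && !Y || !Z)   (absorption)
= !!((!Y || W) && !Y || !Z)   (absorption)
= !!(!Y || !Z)   (absorption)
= !Y || !Z   (double negation)

!Y || !Z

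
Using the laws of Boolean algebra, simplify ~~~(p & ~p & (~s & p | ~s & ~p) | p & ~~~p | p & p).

~~~(p & ~p & (~s & p | ~s & ~p) | p & ~~~p | p & p)
= ~(p & ~p & (~s & p | ~s & ~p) | p & ~~~p | p & p)
= ~(p & ~p & (~s & p | ~s & ~p) | p & ~p | p & p)
= ~(p & ~p & ~s | p & ~p | p & p)
= ~(p & ~p | p & p)
= ~p

~p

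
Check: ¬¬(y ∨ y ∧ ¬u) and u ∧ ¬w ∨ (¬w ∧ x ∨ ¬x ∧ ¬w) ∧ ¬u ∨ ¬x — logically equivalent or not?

E1: ¬¬(y ∨ y ∧ ¬u)
    = ¬¬y   — absorption
    = y   — double negation
E2: u ∧ ¬w ∨ (¬w ∧ x ∨ ¬x ∧ ¬w) ∧ ¬u ∨ ¬x
    = u ∧ ¬w ∨ ¬w ∧ ¬u ∨ ¬x   — distribution
    = ¬w ∨ ¬x   — distribution
These differ: at u=1, w=0, x=0, y=0, E1 = 0 but E2 = 1.

No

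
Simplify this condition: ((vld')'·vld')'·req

req

((vld')'·vld')'·req
= (vld'+vld)·req
= req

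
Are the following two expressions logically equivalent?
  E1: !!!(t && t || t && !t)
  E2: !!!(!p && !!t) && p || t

E1: !!!(t && t || t && !t)
    = !(t && t || t && !t)   — double negation
    = !t   — distribution
E2: !!!(!p && !!t) && p || t
    = !(!p && !!t) && p || t   — double negation
    = (p || !t) && p || t   — De Morgan
    = p || t   — absorption
These differ: at p=0, t=1, E1 = 0 but E2 = 1.

No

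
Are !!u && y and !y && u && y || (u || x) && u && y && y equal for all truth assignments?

Yes

E1: !!u && y
    = u && y
E2: !y && u && y || (u || x) && u && y && y
    = !y && u && y || u && y && y
    = u && y
Both reduce to u && y, so they are equivalent.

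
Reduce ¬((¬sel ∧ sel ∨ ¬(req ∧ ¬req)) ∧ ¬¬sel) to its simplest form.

¬sel

¬((¬sel ∧ sel ∨ ¬(req ∧ ¬req)) ∧ ¬¬sel)
= ¬(¬(req ∧ ¬req) ∧ ¬¬sel)   — complement / identity
= req ∧ ¬req ∨ ¬sel   — De Morgan
= ¬sel   — complement / identity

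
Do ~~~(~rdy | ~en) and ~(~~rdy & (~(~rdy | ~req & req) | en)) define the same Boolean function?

No

E1: ~~~(~rdy | ~en)
    = ~(~rdy | ~en)   — double negation
    = rdy & en   — De Morgan
E2: ~(~~rdy & (~(~rdy | ~req & req) | en))
    = ~(~~rdy & (~~rdy | en))   — complement / identity
    = ~~~rdy   — absorption
    = ~rdy   — double negation
These differ: at en=1, rdy=0, req=0, E1 = 0 but E2 = 1.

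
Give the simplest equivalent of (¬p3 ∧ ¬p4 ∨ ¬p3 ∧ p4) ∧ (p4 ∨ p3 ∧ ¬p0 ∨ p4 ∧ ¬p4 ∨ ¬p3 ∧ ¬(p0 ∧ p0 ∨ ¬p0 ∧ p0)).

(¬p3 ∧ ¬p4 ∨ ¬p3 ∧ p4) ∧ (p4 ∨ p3 ∧ ¬p0 ∨ p4 ∧ ¬p4 ∨ ¬p3 ∧ ¬(p0 ∧ p0 ∨ ¬p0 ∧ p0))
= (¬p3 ∧ ¬p4 ∨ ¬p3 ∧ p4) ∧ (p4 ∨ p3 ∧ ¬p0 ∨ p4 ∧ ¬p4 ∨ ¬p3 ∧ ¬p0)   [distribution]
= (¬p3 ∧ ¬p4 ∨ ¬p3 ∧ p4) ∧ (p4 ∨ p3 ∧ ¬p0 ∨ ¬p3 ∧ ¬p0)   [complement / identity]
= ¬p3 ∧ (p4 ∨ p3 ∧ ¬p0 ∨ ¬p3 ∧ ¬p0)   [distribution]
= ¬p3 ∧ (p4 ∨ ¬p0)   [distribution]

¬p3 ∧ (p4 ∨ ¬p0)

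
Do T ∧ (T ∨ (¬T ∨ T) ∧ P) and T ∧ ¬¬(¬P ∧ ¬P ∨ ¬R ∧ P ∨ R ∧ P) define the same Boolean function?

E1: T ∧ (T ∨ (¬T ∨ T) ∧ P)
    = T ∧ (T ∨ P)
    = T
E2: T ∧ ¬¬(¬P ∧ ¬P ∨ ¬R ∧ P ∨ R ∧ P)
    = T ∧ ¬¬(¬P ∧ ¬P ∨ P)
    = T ∧ ¬¬(¬P ∨ P)
    = T ∧ (¬P ∨ P)
    = T
Both reduce to T, so they are equivalent.

Yes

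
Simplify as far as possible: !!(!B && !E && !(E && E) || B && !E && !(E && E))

!E

!!(!B && !E && !(E && E) || B && !E && !(E && E))
= !!(!E && !(E && E))   (distribution)
= !E && !(E && E)   (double negation)
= !E && !E   (idempotence)
= !E   (idempotence)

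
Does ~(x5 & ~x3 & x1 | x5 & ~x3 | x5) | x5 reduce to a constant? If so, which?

yes, True

~(x5 & ~x3 & x1 | x5 & ~x3 | x5) | x5
= ~(x5 & ~x3 | x5) | x5   — absorption
= ~x5 | x5   — absorption
= 1   — complement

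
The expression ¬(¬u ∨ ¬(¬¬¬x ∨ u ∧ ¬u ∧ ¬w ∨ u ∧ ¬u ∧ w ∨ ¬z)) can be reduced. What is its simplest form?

u ∧ (¬x ∨ ¬z)

¬(¬u ∨ ¬(¬¬¬x ∨ u ∧ ¬u ∧ ¬w ∨ u ∧ ¬u ∧ w ∨ ¬z))
= ¬(¬u ∨ ¬(¬¬¬x ∨ u ∧ ¬u ∨ ¬z))   — distribution
= u ∧ (¬¬¬x ∨ u ∧ ¬u ∨ ¬z)   — De Morgan
= u ∧ (¬¬¬x ∨ ¬z)   — complement / identity
= u ∧ (¬x ∨ ¬z)   — double negation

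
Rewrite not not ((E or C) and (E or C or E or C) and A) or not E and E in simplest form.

(E or C) and A

not not ((E or C) and (E or C or E or C) and A) or not E and E
= not not ((E or C) and (E or C) and A) or not E and E
= not not ((E or C) and (E or C) and A)
= (E or C) and (E or C) and A
= (E or C) and A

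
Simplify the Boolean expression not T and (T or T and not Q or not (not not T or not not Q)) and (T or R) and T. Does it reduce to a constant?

not T and (T or T and not Q or not (not not T or not not Q)) and (T or R) and T
= not T and (T or T and not Q or not (not not T or not not Q)) and T   [absorption]
= not T and (T or T and not Q or not T and not Q) and T   [De Morgan]
= not T and (T or not Q) and T   [distribution]
= not T and T   [absorption]
= False   [complement]

False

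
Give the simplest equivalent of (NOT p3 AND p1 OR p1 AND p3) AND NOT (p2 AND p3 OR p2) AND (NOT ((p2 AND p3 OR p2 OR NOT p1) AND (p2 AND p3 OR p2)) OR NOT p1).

(NOT p3 AND p1 OR p1 AND p3) AND NOT (p2 AND p3 OR p2) AND (NOT ((p2 AND p3 OR p2 OR NOT p1) AND (p2 AND p3 OR p2)) OR NOT p1)
= (NOT p3 AND p1 OR p1 AND p3) AND NOT (p2 AND p3 OR p2) AND (NOT (p2 AND p3 OR p2) OR NOT p1)   (absorption)
= (NOT p3 AND p1 OR p1 AND p3) AND NOT (p2 AND p3 OR p2)   (absorption)
= p1 AND NOT (p2 AND p3 OR p2)   (distribution)
= p1 AND NOT p2   (absorption)

p1 AND NOT p2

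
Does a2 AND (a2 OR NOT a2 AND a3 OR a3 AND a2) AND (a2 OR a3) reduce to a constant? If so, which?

no

a2 AND (a2 OR NOT a2 AND a3 OR a3 AND a2) AND (a2 OR a3)
= a2 AND (a2 OR a3) AND (a2 OR a3)   — distribution
= a2 AND (a2 OR a3)   — absorption
= a2   — absorption
This depends on a2, so it is not a constant.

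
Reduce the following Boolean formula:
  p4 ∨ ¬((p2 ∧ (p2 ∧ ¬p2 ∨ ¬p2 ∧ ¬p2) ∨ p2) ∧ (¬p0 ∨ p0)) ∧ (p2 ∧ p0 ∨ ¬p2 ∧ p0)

p4 ∨ ¬((p2 ∧ (p2 ∧ ¬p2 ∨ ¬p2 ∧ ¬p2) ∨ p2) ∧ (¬p0 ∨ p0)) ∧ (p2 ∧ p0 ∨ ¬p2 ∧ p0)
= p4 ∨ ¬(p2 ∧ (p2 ∧ ¬p2 ∨ ¬p2 ∧ ¬p2) ∨ p2) ∧ (p2 ∧ p0 ∨ ¬p2 ∧ p0)   [complement / identity]
= p4 ∨ ¬(p2 ∧ ¬p2 ∨ p2) ∧ (p2 ∧ p0 ∨ ¬p2 ∧ p0)   [distribution]
= p4 ∨ ¬(p2 ∧ ¬p2 ∨ p2) ∧ p0   [distribution]
= p4 ∨ ¬p2 ∧ p0   [complement / identity]

p4 ∨ ¬p2 ∧ p0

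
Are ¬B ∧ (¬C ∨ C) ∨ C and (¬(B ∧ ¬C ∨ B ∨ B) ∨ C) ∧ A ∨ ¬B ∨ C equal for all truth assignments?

Yes

E1: ¬B ∧ (¬C ∨ C) ∨ C
    = ¬B ∨ C
E2: (¬(B ∧ ¬C ∨ B ∨ B) ∨ C) ∧ A ∨ ¬B ∨ C
    = (¬(B ∨ B) ∨ C) ∧ A ∨ ¬B ∨ C
    = (¬B ∨ C) ∧ A ∨ ¬B ∨ C
    = ¬B ∨ C
Both reduce to ¬B ∨ C, so they are equivalent.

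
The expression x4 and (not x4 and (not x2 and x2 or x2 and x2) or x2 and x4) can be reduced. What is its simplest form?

x4 and x2

x4 and (not x4 and (not x2 and x2 or x2 and x2) or x2 and x4)
= x4 and (not x4 and x2 or x2 and x4)   [distribution]
= x4 and x2   [distribution]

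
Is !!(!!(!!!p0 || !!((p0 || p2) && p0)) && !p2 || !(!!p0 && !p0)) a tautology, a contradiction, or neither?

!!(!!(!!!p0 || !!((p0 || p2) && p0)) && !p2 || !(!!p0 && !p0))
= !!(!!(!!!p0 || !!p0) && !p2 || !(!!p0 && !p0))   [absorption]
= !!(!(!!p0 && !p0) && !p2 || !(!!p0 && !p0))   [De Morgan]
= !!!(!!p0 && !p0)   [absorption]
= !!(!p0 || p0)   [De Morgan]
= !p0 || p0   [double negation]
= true   [complement]

tautology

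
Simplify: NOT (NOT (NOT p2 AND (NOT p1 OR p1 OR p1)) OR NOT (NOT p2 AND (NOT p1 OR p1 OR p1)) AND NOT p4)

NOT p2

NOT (NOT (NOT p2 AND (NOT p1 OR p1 OR p1)) OR NOT (NOT p2 AND (NOT p1 OR p1 OR p1)) AND NOT p4)
= NOT NOT (NOT p2 AND (NOT p1 OR p1 OR p1))
= NOT NOT (NOT p2 AND (NOT p1 OR p1))
= NOT NOT NOT p2
= NOT p2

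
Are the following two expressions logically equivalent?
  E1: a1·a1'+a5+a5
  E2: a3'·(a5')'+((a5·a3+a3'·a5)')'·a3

Yes

E1: a1·a1'+a5+a5
    = a5+a5   — complement / identity
    = a5   — idempotence
E2: a3'·(a5')'+((a5·a3+a3'·a5)')'·a3
    = a3'·(a5')'+(a5')'·a3   — distribution
    = (a5')'   — distribution
    = a5   — double negation
Both reduce to a5, so they are equivalent.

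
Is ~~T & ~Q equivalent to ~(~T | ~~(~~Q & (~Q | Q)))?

E1: ~~T & ~Q
    = T & ~Q   [double negation]
E2: ~(~T | ~~(~~Q & (~Q | Q)))
    = ~(~T | ~~(Q & (~Q | Q)))   [double negation]
    = ~(~T | ~~Q)   [complement / identity]
    = T & ~Q   [De Morgan]
Both reduce to T & ~Q, so they are equivalent.

Yes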